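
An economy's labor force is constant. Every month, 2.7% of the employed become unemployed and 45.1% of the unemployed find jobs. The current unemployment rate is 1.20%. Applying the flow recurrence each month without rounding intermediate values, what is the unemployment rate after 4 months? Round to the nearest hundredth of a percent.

With a fixed labor force, u_{t+1} = u_t + s·(1−u_t) − f·u_t = u_t·(1−s−f) + s.
Here 1−s−f = 0.522 and s = 0.027.
u_1 = 0.012000 × 0.522 + 0.027 = 0.033264.
u_2 = 0.033264 × 0.522 + 0.027 = 0.044364.
u_3 = 0.044364 × 0.522 + 0.027 = 0.050158.
u_4 = 0.050158 × 0.522 + 0.027 = 0.053182.

Unemployment rate after four months ≈ 5.32%.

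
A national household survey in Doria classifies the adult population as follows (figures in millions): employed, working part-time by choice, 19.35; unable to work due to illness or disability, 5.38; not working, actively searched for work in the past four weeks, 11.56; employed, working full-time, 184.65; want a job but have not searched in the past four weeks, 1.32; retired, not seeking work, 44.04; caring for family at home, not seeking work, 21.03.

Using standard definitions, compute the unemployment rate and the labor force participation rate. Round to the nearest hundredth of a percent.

Unemployment rate ≈ 5.36%; labor force participation rate ≈ 75.02%.

Employed = 19.35 + 184.65 = 204.00 million.
Unemployed = 11.56 million.
Labor force = 204.00 + 11.56 = 215.56 million.
Not in labor force = 5.38 + 1.32 + 44.04 + 21.03 = 71.77 million (those not working and not actively searching are outside the labor force — including those who want a job but have given up searching).
Civilian working-age population = 215.56 + 71.77 = 287.33 million.
Unemployment rate = 11.56 / 215.56 = 5.36%.
Labor force participation rate = 215.56 / 287.33 = 75.02%.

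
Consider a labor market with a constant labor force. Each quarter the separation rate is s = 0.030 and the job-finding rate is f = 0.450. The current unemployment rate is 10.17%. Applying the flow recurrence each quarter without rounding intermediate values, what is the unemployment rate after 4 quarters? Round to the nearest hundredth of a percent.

Unemployment rate after four quarters ≈ 6.54%.

With a fixed labor force, u_{t+1} = u_t + s·(1−u_t) − f·u_t = u_t·(1−s−f) + s.
Here 1−s−f = 0.520 and s = 0.030.
u_1 = 0.101700 × 0.520 + 0.030 = 0.082884.
u_2 = 0.082884 × 0.520 + 0.030 = 0.073100.
u_3 = 0.073100 × 0.520 + 0.030 = 0.068012.
u_4 = 0.068012 × 0.520 + 0.030 = 0.065366.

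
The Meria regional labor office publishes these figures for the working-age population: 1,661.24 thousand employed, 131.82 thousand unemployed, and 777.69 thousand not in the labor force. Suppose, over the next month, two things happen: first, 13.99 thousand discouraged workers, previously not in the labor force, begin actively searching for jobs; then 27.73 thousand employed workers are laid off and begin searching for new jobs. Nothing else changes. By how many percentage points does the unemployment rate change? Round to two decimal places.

The unemployment rate changes by +2.25 percentage points.

Initially, labor force = 1,661.24 + 131.82 = 1,793.06 thousand, so u = 131.82/1,793.06 = 7.35%.
After the first change, unemployed and labor force both rise by 13.99 → E = 1,661.24, U = 145.81, labor force = 1,807.05 thousand.
After the second change, employed falls and unemployed rises by 27.73; labor force unchanged → E = 1,633.51, U = 173.54, labor force = 1,807.05 thousand.
New unemployment rate = 173.54 / 1,807.05 = 9.60%.
Change = 9.60% − 7.35% = +2.25 percentage points.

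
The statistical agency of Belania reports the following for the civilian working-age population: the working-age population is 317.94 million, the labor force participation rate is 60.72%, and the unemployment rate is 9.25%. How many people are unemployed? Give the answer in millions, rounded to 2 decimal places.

Labor force = 0.6072 × 317.94 = 193.05 million.
Unemployed = 0.0925 × 193.05 ≈ 17.86 million.

About 17.86 million are unemployed.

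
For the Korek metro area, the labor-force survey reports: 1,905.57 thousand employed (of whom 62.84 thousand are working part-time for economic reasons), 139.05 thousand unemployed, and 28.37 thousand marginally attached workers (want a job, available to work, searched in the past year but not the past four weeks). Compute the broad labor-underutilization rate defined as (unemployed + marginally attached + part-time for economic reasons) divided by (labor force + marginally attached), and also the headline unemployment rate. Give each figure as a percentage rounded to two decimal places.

Broad underutilization rate ≈ 11.11%; headline unemployment rate ≈ 6.80%.

Labor force = 1,905.57 + 139.05 = 2,044.62 thousand.
Numerator = 139.05 + 28.37 + 62.84 = 230.26 thousand.
Denominator = 2,044.62 + 28.37 = 2,072.99 thousand.
Broad rate = 230.26 / 2,072.99 = 11.11%.
Headline unemployment rate = 139.05 / 2,044.62 = 6.80%.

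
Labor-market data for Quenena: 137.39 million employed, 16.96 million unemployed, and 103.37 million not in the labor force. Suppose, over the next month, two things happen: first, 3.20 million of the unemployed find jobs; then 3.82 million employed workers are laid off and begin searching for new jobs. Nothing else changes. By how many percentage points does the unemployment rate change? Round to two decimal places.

The unemployment rate changes by +0.40 percentage points.

Initially, labor force = 137.39 + 16.96 = 154.35 million, so u = 16.96/154.35 = 10.99%.
After the first change, unemployed falls and employed rises by 3.20; labor force unchanged → E = 140.59, U = 13.76, labor force = 154.35 million.
After the second change, employed falls and unemployed rises by 3.82; labor force unchanged → E = 136.77, U = 17.58, labor force = 154.35 million.
New unemployment rate = 17.58 / 154.35 = 11.39%.
Change = 11.39% − 10.99% = +0.40 percentage points.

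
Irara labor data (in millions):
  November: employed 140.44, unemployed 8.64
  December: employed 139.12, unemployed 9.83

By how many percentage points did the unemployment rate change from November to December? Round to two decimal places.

November: labor force = 140.44 + 8.64 = 149.08; u = 8.64/149.08 = 5.80%.
December: labor force = 139.12 + 9.83 = 148.95; u = 9.83/148.95 = 6.60%.
Change = 6.60% − 5.80% = +0.80 pp.

The unemployment rate changed by +0.80 percentage points.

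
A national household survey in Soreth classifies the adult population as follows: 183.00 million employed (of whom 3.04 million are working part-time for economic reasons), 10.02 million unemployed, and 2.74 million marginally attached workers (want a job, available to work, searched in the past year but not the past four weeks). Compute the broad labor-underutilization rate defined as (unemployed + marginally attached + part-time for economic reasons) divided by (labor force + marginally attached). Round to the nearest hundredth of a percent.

Labor force = 183.00 + 10.02 = 193.02 million.
Numerator = 10.02 + 2.74 + 3.04 = 15.80 million.
Denominator = 193.02 + 2.74 = 195.76 million.
Broad rate = 15.80 / 195.76 = 8.07%.

Broad underutilization rate ≈ 8.07%.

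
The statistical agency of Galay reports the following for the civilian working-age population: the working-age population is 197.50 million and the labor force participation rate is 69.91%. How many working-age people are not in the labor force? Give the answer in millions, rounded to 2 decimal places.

Share not in the labor force = 1 − 0.6991 = 0.3009.
Not in labor force = 0.3009 × 197.50 ≈ 59.43 million.

About 59.43 million are not in the labor force.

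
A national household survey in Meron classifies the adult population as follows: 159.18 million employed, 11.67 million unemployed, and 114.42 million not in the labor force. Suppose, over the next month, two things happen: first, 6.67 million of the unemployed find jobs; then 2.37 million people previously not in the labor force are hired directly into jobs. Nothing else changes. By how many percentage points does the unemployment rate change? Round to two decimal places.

Initially, labor force = 159.18 + 11.67 = 170.85 million, so u = 11.67/170.85 = 6.83%.
After the first change, unemployed falls and employed rises by 6.67; labor force unchanged → E = 165.85, U = 5.00, labor force = 170.85 million.
After the second change, employed and labor force both rise by 2.37; unemployed unchanged → E = 168.22, U = 5.00, labor force = 173.22 million.
New unemployment rate = 5.00 / 173.22 = 2.89%.
Change = 2.89% − 6.83% = −3.94 percentage points.

The unemployment rate changes by −3.94 percentage points.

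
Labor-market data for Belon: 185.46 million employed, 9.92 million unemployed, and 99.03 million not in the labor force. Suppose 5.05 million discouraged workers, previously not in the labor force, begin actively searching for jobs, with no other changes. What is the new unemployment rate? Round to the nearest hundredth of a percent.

Initially, labor force = 185.46 + 9.92 = 195.38 million, so u = 9.92/195.38 = 5.08%.
After the change, unemployed and labor force both rise by 5.05 → E = 185.46, U = 14.97, labor force = 200.43 million.
New unemployment rate = 14.97 / 200.43 = 7.47%.

New unemployment rate ≈ 7.47%.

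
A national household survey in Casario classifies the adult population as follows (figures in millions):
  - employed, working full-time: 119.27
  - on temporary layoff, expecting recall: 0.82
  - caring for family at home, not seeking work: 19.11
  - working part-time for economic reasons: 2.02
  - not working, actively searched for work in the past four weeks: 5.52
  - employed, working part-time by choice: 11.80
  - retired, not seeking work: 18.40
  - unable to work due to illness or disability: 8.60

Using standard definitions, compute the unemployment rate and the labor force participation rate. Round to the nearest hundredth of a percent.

Unemployment rate ≈ 4.55%; labor force participation rate ≈ 75.15%.

Employed = 119.27 + 2.02 + 11.80 = 133.09 million (anyone who worked, including part-time for economic reasons, counts as employed).
Unemployed = 0.82 + 5.52 = 6.34 million (jobless and actively searching, or on temporary layoff).
Labor force = 133.09 + 6.34 = 139.43 million.
Not in labor force = 19.11 + 18.40 + 8.60 = 46.11 million (those not working and not actively searching are outside the labor force).
Civilian working-age population = 139.43 + 46.11 = 185.54 million.
Unemployment rate = 6.34 / 139.43 = 4.55%.
Labor force participation rate = 139.43 / 185.54 = 75.15%.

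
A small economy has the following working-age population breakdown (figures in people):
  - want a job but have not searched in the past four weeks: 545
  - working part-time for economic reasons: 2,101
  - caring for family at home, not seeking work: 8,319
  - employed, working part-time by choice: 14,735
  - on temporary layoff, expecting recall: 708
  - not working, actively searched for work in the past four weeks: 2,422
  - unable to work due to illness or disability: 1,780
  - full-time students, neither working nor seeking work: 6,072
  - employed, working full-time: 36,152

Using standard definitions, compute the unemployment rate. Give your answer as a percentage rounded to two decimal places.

Employed = 2,101 + 14,735 + 36,152 = 52,988 (anyone who worked, including part-time for economic reasons, counts as employed).
Unemployed = 708 + 2,422 = 3,130 (jobless and actively searching, or on temporary layoff).
Labor force = 52,988 + 3,130 = 56,118.
Unemployment rate = 3,130 / 56,118 = 5.58%.

Unemployment rate ≈ 5.58%.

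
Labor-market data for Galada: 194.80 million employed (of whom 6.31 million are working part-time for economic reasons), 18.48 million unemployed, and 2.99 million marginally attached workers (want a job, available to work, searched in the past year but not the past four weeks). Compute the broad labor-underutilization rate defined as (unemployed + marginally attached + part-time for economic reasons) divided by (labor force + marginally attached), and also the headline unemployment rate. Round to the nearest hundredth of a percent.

Labor force = 194.80 + 18.48 = 213.28 million.
Numerator = 18.48 + 2.99 + 6.31 = 27.78 million.
Denominator = 213.28 + 2.99 = 216.27 million.
Broad rate = 27.78 / 216.27 = 12.85%.
Headline unemployment rate = 18.48 / 213.28 = 8.66%.

Broad underutilization rate ≈ 12.85%; headline unemployment rate ≈ 8.66%.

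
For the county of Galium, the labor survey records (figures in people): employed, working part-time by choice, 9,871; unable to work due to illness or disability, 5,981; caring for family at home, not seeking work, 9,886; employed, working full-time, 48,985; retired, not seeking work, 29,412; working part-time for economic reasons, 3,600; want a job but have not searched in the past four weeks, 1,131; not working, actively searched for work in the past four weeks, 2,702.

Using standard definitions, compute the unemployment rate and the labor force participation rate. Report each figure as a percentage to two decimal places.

Unemployment rate ≈ 4.15%; labor force participation rate ≈ 58.40%.

Employed = 9,871 + 48,985 + 3,600 = 62,456 (anyone who worked, including part-time for economic reasons, counts as employed).
Unemployed = 2,702.
Labor force = 62,456 + 2,702 = 65,158.
Not in labor force = 5,981 + 9,886 + 29,412 + 1,131 = 46,410 (those not working and not actively searching are outside the labor force — including those who want a job but have given up searching).
Civilian working-age population = 65,158 + 46,410 = 111,568.
Unemployment rate = 2,702 / 65,158 = 4.15%.
Labor force participation rate = 65,158 / 111,568 = 58.40%.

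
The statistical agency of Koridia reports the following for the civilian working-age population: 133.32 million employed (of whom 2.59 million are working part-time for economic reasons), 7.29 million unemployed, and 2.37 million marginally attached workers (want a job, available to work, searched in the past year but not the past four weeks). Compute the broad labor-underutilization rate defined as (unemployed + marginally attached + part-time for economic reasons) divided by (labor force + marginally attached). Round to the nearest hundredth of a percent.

Broad underutilization rate ≈ 8.57%.

Labor force = 133.32 + 7.29 = 140.61 million.
Numerator = 7.29 + 2.37 + 2.59 = 12.25 million.
Denominator = 140.61 + 2.37 = 142.98 million.
Broad rate = 12.25 / 142.98 = 8.57%.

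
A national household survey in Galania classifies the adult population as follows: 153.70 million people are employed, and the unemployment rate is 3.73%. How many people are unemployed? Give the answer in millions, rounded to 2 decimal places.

About 5.96 million are unemployed.

Let U be the number unemployed. The labor force is E + U, and U/(E+U) = 0.0373.
So U = 0.0373 × 153.70 / (1 − 0.0373) = 5.7330 / 0.9627 ≈ 5.96 million.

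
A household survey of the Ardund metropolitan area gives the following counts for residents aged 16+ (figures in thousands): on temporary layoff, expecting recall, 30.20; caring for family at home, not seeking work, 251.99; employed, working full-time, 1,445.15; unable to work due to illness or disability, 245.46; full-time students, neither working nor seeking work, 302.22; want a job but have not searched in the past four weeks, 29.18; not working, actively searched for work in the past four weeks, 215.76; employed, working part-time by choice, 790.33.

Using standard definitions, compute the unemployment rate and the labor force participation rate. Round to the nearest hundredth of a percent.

Employed = 1,445.15 + 790.33 = 2,235.48 thousand.
Unemployed = 30.20 + 215.76 = 245.96 thousand (jobless and actively searching, or on temporary layoff).
Labor force = 2,235.48 + 245.96 = 2,481.44 thousand.
Not in labor force = 251.99 + 245.46 + 302.22 + 29.18 = 828.85 thousand (those not working and not actively searching are outside the labor force — including those who want a job but have given up searching).
Civilian working-age population = 2,481.44 + 828.85 = 3,310.29 thousand.
Unemployment rate = 245.96 / 2,481.44 = 9.91%.
Labor force participation rate = 2,481.44 / 3,310.29 = 74.96%.

Unemployment rate ≈ 9.91%; labor force participation rate ≈ 74.96%.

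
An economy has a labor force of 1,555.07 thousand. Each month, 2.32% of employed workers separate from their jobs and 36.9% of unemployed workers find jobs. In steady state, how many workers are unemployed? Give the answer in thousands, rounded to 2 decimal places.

Steady-state unemployment rate u* = s/(s+f) = 2.32/(2.32+36.9) = 0.059153.
Unemployed = u* × labor force = 0.059153 × 1,555.07 ≈ 91.99 thousand.

About 91.99 thousand are unemployed in steady state.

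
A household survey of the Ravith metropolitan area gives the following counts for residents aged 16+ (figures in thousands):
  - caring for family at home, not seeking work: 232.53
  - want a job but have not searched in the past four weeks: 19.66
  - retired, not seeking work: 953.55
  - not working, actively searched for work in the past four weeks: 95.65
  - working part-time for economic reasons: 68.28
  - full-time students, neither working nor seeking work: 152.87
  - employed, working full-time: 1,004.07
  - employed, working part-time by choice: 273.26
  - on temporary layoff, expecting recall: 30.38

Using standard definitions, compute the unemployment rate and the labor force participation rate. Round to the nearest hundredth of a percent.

Unemployment rate ≈ 8.56%; labor force participation rate ≈ 52.00%.

Employed = 68.28 + 1,004.07 + 273.26 = 1,345.61 thousand (anyone who worked, including part-time for economic reasons, counts as employed).
Unemployed = 95.65 + 30.38 = 126.03 thousand (jobless and actively searching, or on temporary layoff).
Labor force = 1,345.61 + 126.03 = 1,471.64 thousand.
Not in labor force = 232.53 + 19.66 + 953.55 + 152.87 = 1,358.61 thousand (those not working and not actively searching are outside the labor force — including those who want a job but have given up searching).
Civilian working-age population = 1,471.64 + 1,358.61 = 2,830.25 thousand.
Unemployment rate = 126.03 / 1,471.64 = 8.56%.
Labor force participation rate = 1,471.64 / 2,830.25 = 52.00%.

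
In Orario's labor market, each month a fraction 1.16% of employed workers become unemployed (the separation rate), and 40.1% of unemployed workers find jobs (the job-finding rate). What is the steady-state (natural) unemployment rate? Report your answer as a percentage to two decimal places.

At steady state the flows balance: s·E = f·U, so U/(E+U) = s/(s+f).
u* = 1.16 / (1.16 + 40.1) = 1.16 / 41.26 = 2.81%.

Steady-state unemployment rate ≈ 2.81%.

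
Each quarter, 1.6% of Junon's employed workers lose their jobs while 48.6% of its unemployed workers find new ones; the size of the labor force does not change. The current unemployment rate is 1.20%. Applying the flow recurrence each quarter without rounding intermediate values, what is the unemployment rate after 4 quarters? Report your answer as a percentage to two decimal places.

With a fixed labor force, u_{t+1} = u_t + s·(1−u_t) − f·u_t = u_t·(1−s−f) + s.
Here 1−s−f = 0.498 and s = 0.016.
u_1 = 0.012000 × 0.498 + 0.016 = 0.021976.
u_2 = 0.021976 × 0.498 + 0.016 = 0.026944.
u_3 = 0.026944 × 0.498 + 0.016 = 0.029418.
u_4 = 0.029418 × 0.498 + 0.016 = 0.030650.

Unemployment rate after four quarters ≈ 3.07%.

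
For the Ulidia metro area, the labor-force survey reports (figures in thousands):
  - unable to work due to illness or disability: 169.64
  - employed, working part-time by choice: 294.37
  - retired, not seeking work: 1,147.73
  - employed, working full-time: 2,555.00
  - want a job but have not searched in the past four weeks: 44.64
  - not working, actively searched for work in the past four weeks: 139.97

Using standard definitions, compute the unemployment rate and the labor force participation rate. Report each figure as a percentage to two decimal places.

Employed = 294.37 + 2,555.00 = 2,849.37 thousand.
Unemployed = 139.97 thousand.
Labor force = 2,849.37 + 139.97 = 2,989.34 thousand.
Not in labor force = 169.64 + 1,147.73 + 44.64 = 1,362.01 thousand (those not working and not actively searching are outside the labor force — including those who want a job but have given up searching).
Civilian working-age population = 2,989.34 + 1,362.01 = 4,351.35 thousand.
Unemployment rate = 139.97 / 2,989.34 = 4.68%.
Labor force participation rate = 2,989.34 / 4,351.35 = 68.70%.

Unemployment rate ≈ 4.68%; labor force participation rate ≈ 68.70%.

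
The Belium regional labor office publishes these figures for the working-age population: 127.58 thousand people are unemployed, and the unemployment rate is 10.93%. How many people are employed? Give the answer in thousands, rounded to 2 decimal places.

Labor force = U / u = 127.58 / 0.1093 ≈ 1,167.25 thousand.
Employed = labor force − unemployed = 1,167.25 − 127.58 = 1,039.67 thousand.

About 1,039.67 thousand are employed.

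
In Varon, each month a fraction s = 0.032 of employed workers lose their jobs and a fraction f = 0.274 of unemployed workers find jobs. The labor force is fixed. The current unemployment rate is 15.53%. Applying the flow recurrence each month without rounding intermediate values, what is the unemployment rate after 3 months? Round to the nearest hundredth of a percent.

Unemployment rate after three months ≈ 12.15%.

With a fixed labor force, u_{t+1} = u_t + s·(1−u_t) − f·u_t = u_t·(1−s−f) + s.
Here 1−s−f = 0.694 and s = 0.032.
u_1 = 0.155300 × 0.694 + 0.032 = 0.139778.
u_2 = 0.139778 × 0.694 + 0.032 = 0.129006.
u_3 = 0.129006 × 0.694 + 0.032 = 0.121530.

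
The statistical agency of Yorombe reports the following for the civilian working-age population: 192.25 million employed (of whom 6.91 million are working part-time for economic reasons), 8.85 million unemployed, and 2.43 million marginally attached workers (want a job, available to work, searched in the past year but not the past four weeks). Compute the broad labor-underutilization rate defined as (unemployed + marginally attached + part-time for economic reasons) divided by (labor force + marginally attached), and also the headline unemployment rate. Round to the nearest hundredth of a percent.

Labor force = 192.25 + 8.85 = 201.10 million.
Numerator = 8.85 + 2.43 + 6.91 = 18.19 million.
Denominator = 201.10 + 2.43 = 203.53 million.
Broad rate = 18.19 / 203.53 = 8.94%.
Headline unemployment rate = 8.85 / 201.10 = 4.40%.

Broad underutilization rate ≈ 8.94%; headline unemployment rate ≈ 4.40%.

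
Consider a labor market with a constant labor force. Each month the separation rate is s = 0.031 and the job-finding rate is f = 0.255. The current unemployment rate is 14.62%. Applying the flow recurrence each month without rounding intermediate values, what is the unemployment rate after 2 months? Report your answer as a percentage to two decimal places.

Unemployment rate after two months ≈ 12.77%.

With a fixed labor force, u_{t+1} = u_t + s·(1−u_t) − f·u_t = u_t·(1−s−f) + s.
Here 1−s−f = 0.714 and s = 0.031.
u_1 = 0.146200 × 0.714 + 0.031 = 0.135387.
u_2 = 0.135387 × 0.714 + 0.031 = 0.127666.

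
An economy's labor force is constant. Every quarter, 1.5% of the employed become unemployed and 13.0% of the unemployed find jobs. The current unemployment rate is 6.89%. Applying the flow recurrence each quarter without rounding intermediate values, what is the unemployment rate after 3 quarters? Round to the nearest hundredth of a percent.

With a fixed labor force, u_{t+1} = u_t + s·(1−u_t) − f·u_t = u_t·(1−s−f) + s.
Here 1−s−f = 0.855 and s = 0.015.
u_1 = 0.068900 × 0.855 + 0.015 = 0.073910.
u_2 = 0.073910 × 0.855 + 0.015 = 0.078193.
u_3 = 0.078193 × 0.855 + 0.015 = 0.081855.

Unemployment rate after three quarters ≈ 8.19%.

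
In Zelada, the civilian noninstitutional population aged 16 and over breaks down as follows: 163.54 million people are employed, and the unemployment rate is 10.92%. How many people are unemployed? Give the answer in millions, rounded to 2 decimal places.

Let U be the number unemployed. The labor force is E + U, and U/(E+U) = 0.1092.
So U = 0.1092 × 163.54 / (1 − 0.1092) = 17.8586 / 0.8908 ≈ 20.05 million.

About 20.05 million are unemployed.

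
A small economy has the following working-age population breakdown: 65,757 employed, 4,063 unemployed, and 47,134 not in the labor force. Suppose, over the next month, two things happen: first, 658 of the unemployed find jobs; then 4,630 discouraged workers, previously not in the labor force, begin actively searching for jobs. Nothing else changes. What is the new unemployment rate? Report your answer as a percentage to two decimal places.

Initially, labor force = 65,757 + 4,063 = 69,820, so u = 4,063/69,820 = 5.82%.
After the first change, unemployed falls and employed rises by 658; labor force unchanged → E = 66,415, U = 3,405, labor force = 69,820.
After the second change, unemployed and labor force both rise by 4,630 → E = 66,415, U = 8,035, labor force = 74,450.
New unemployment rate = 8,035 / 74,450 = 10.79%.

New unemployment rate ≈ 10.79%.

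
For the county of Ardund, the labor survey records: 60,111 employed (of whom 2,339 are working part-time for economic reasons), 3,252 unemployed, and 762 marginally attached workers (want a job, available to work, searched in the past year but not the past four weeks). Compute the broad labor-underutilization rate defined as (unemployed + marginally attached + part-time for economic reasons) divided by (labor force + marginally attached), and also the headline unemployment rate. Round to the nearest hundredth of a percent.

Labor force = 60,111 + 3,252 = 63,363.
Numerator = 3,252 + 762 + 2,339 = 6,353.
Denominator = 63,363 + 762 = 64,125.
Broad rate = 6,353 / 64,125 = 9.91%.
Headline unemployment rate = 3,252 / 63,363 = 5.13%.

Broad underutilization rate ≈ 9.91%; headline unemployment rate ≈ 5.13%.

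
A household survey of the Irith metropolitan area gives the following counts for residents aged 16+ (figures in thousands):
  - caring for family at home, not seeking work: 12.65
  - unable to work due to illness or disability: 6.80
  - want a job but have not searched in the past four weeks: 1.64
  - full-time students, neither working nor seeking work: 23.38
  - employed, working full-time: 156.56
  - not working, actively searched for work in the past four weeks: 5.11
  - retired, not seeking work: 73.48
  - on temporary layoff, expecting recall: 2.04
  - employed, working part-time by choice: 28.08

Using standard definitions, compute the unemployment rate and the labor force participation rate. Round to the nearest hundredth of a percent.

Unemployment rate ≈ 3.73%; labor force participation rate ≈ 61.92%.

Employed = 156.56 + 28.08 = 184.64 thousand.
Unemployed = 5.11 + 2.04 = 7.15 thousand (jobless and actively searching, or on temporary layoff).
Labor force = 184.64 + 7.15 = 191.79 thousand.
Not in labor force = 12.65 + 6.80 + 1.64 + 23.38 + 73.48 = 117.95 thousand (those not working and not actively searching are outside the labor force — including those who want a job but have given up searching).
Civilian working-age population = 191.79 + 117.95 = 309.74 thousand.
Unemployment rate = 7.15 / 191.79 = 3.73%.
Labor force participation rate = 191.79 / 309.74 = 61.92%.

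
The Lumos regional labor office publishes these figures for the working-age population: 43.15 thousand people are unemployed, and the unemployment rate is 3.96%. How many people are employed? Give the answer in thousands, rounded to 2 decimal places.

Labor force = U / u = 43.15 / 0.0396 ≈ 1,089.65 thousand.
Employed = labor force − unemployed = 1,089.65 − 43.15 = 1,046.50 thousand.

About 1,046.50 thousand are employed.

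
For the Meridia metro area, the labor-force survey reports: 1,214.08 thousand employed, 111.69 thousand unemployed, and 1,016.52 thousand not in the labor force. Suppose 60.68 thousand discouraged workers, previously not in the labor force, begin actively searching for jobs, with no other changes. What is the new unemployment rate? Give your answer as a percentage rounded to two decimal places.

Initially, labor force = 1,214.08 + 111.69 = 1,325.77 thousand, so u = 111.69/1,325.77 = 8.42%.
After the change, unemployed and labor force both rise by 60.68 → E = 1,214.08, U = 172.37, labor force = 1,386.45 thousand.
New unemployment rate = 172.37 / 1,386.45 = 12.43%.

New unemployment rate ≈ 12.43%.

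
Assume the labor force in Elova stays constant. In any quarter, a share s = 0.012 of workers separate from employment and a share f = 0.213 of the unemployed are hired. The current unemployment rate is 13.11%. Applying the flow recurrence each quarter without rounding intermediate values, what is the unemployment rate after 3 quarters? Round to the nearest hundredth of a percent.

Unemployment rate after three quarters ≈ 8.95%.

With a fixed labor force, u_{t+1} = u_t + s·(1−u_t) − f·u_t = u_t·(1−s−f) + s.
Here 1−s−f = 0.775 and s = 0.012.
u_1 = 0.131100 × 0.775 + 0.012 = 0.113602.
u_2 = 0.113602 × 0.775 + 0.012 = 0.100042.
u_3 = 0.100042 × 0.775 + 0.012 = 0.089533.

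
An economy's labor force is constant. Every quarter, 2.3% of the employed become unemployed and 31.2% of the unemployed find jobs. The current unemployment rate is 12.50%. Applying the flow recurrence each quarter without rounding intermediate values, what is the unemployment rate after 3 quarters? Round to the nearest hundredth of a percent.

Unemployment rate after three quarters ≈ 8.52%.

With a fixed labor force, u_{t+1} = u_t + s·(1−u_t) − f·u_t = u_t·(1−s−f) + s.
Here 1−s−f = 0.665 and s = 0.023.
u_1 = 0.125000 × 0.665 + 0.023 = 0.106125.
u_2 = 0.106125 × 0.665 + 0.023 = 0.093573.
u_3 = 0.093573 × 0.665 + 0.023 = 0.085226.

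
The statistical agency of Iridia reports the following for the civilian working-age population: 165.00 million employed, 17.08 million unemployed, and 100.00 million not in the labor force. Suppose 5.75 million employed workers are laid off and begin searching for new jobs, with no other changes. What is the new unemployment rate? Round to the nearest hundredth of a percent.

Initially, labor force = 165.00 + 17.08 = 182.08 million, so u = 17.08/182.08 = 9.38%.
After the change, employed falls and unemployed rises by 5.75; labor force unchanged → E = 159.25, U = 22.83, labor force = 182.08 million.
New unemployment rate = 22.83 / 182.08 = 12.54%.

New unemployment rate ≈ 12.54%.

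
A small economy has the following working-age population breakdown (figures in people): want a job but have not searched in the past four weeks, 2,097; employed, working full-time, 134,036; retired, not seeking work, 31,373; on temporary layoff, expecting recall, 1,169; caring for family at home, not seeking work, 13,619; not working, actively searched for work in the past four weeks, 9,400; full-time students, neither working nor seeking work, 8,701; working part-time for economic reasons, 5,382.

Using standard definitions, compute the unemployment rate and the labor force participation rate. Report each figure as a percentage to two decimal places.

Employed = 134,036 + 5,382 = 139,418 (anyone who worked, including part-time for economic reasons, counts as employed).
Unemployed = 1,169 + 9,400 = 10,569 (jobless and actively searching, or on temporary layoff).
Labor force = 139,418 + 10,569 = 149,987.
Not in labor force = 2,097 + 31,373 + 13,619 + 8,701 = 55,790 (those not working and not actively searching are outside the labor force — including those who want a job but have given up searching).
Civilian working-age population = 149,987 + 55,790 = 205,777.
Unemployment rate = 10,569 / 149,987 = 7.05%.
Labor force participation rate = 149,987 / 205,777 = 72.89%.

Unemployment rate ≈ 7.05%; labor force participation rate ≈ 72.89%.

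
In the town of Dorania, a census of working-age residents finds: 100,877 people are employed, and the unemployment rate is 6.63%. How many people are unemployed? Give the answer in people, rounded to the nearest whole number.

Let U be the number unemployed. The labor force is E + U, and U/(E+U) = 0.0663.
So U = 0.0663 × 100,877 / (1 − 0.0663) = 6688.15 / 0.9337 ≈ 7,163.

About 7,163 are unemployed.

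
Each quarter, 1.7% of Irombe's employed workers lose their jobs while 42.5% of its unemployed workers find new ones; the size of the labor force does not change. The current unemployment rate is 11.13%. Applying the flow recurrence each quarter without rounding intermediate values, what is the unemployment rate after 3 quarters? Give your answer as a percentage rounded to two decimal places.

With a fixed labor force, u_{t+1} = u_t + s·(1−u_t) − f·u_t = u_t·(1−s−f) + s.
Here 1−s−f = 0.558 and s = 0.017.
u_1 = 0.111300 × 0.558 + 0.017 = 0.079105.
u_2 = 0.079105 × 0.558 + 0.017 = 0.061141.
u_3 = 0.061141 × 0.558 + 0.017 = 0.051117.

Unemployment rate after three quarters ≈ 5.11%.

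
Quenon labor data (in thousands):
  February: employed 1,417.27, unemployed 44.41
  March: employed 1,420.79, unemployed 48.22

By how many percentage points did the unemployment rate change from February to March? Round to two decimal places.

February: labor force = 1,417.27 + 44.41 = 1,461.68; u = 44.41/1,461.68 = 3.04%.
March: labor force = 1,420.79 + 48.22 = 1,469.01; u = 48.22/1,469.01 = 3.28%.
Change = 3.28% − 3.04% = +0.24 pp.

The unemployment rate changed by +0.24 percentage points.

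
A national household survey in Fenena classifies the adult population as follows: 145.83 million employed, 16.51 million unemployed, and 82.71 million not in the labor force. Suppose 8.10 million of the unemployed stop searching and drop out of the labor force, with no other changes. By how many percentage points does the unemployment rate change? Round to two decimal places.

The unemployment rate changes by −4.72 percentage points.

Initially, labor force = 145.83 + 16.51 = 162.34 million, so u = 16.51/162.34 = 10.17%.
After the change, unemployed and labor force both fall by 8.10 → E = 145.83, U = 8.41, labor force = 154.24 million.
New unemployment rate = 8.41 / 154.24 = 5.45%.
Change = 5.45% − 10.17% = −4.72 percentage points.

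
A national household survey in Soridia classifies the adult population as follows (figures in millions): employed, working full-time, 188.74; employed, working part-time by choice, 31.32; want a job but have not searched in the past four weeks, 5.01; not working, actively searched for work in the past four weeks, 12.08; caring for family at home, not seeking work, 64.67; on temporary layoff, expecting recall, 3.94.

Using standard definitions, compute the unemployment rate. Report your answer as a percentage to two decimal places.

Unemployment rate ≈ 6.79%.

Employed = 188.74 + 31.32 = 220.06 million.
Unemployed = 12.08 + 3.94 = 16.02 million (jobless and actively searching, or on temporary layoff).
Labor force = 220.06 + 16.02 = 236.08 million.
Unemployment rate = 16.02 / 236.08 = 6.79%.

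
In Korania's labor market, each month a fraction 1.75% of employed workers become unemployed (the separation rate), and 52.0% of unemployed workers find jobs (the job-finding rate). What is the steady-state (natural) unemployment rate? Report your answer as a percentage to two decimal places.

At steady state the flows balance: s·E = f·U, so U/(E+U) = s/(s+f).
u* = 1.75 / (1.75 + 52.0) = 1.75 / 53.75 = 3.26%.

Steady-state unemployment rate ≈ 3.26%.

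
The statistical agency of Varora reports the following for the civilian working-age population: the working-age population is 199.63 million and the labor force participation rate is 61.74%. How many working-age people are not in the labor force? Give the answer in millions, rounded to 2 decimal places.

Share not in the labor force = 1 − 0.6174 = 0.3826.
Not in labor force = 0.3826 × 199.63 ≈ 76.38 million.

About 76.38 million are not in the labor force.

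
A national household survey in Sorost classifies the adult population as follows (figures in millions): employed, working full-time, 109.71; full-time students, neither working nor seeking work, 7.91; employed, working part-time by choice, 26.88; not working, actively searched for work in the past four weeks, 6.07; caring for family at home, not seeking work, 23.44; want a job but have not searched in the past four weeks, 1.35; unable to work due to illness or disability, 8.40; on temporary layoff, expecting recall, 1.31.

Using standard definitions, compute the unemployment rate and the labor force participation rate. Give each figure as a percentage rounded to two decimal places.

Employed = 109.71 + 26.88 = 136.59 million.
Unemployed = 6.07 + 1.31 = 7.38 million (jobless and actively searching, or on temporary layoff).
Labor force = 136.59 + 7.38 = 143.97 million.
Not in labor force = 7.91 + 23.44 + 1.35 + 8.40 = 41.10 million (those not working and not actively searching are outside the labor force — including those who want a job but have given up searching).
Civilian working-age population = 143.97 + 41.10 = 185.07 million.
Unemployment rate = 7.38 / 143.97 = 5.13%.
Labor force participation rate = 143.97 / 185.07 = 77.79%.

Unemployment rate ≈ 5.13%; labor force participation rate ≈ 77.79%.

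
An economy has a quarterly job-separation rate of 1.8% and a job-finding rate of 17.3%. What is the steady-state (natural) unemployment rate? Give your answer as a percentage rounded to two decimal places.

At steady state the flows balance: s·E = f·U, so U/(E+U) = s/(s+f).
u* = 1.8 / (1.8 + 17.3) = 1.8 / 19.10 = 9.42%.

Steady-state unemployment rate ≈ 9.42%.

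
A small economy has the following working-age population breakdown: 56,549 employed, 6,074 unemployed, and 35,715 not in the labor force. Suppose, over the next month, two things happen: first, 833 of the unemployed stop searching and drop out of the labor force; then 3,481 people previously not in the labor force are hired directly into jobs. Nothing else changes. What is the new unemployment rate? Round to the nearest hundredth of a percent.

Initially, labor force = 56,549 + 6,074 = 62,623, so u = 6,074/62,623 = 9.70%.
After the first change, unemployed and labor force both fall by 833 → E = 56,549, U = 5,241, labor force = 61,790.
After the second change, employed and labor force both rise by 3,481; unemployed unchanged → E = 60,030, U = 5,241, labor force = 65,271.
New unemployment rate = 5,241 / 65,271 = 8.03%.

New unemployment rate ≈ 8.03%.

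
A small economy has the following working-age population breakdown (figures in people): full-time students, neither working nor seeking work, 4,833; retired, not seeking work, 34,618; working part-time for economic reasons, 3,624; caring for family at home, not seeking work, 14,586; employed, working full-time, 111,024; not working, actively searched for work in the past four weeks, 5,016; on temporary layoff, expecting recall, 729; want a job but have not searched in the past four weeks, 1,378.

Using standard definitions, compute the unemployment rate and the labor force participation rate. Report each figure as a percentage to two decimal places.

Unemployment rate ≈ 4.77%; labor force participation rate ≈ 68.48%.

Employed = 3,624 + 111,024 = 114,648 (anyone who worked, including part-time for economic reasons, counts as employed).
Unemployed = 5,016 + 729 = 5,745 (jobless and actively searching, or on temporary layoff).
Labor force = 114,648 + 5,745 = 120,393.
Not in labor force = 4,833 + 34,618 + 14,586 + 1,378 = 55,415 (those not working and not actively searching are outside the labor force — including those who want a job but have given up searching).
Civilian working-age population = 120,393 + 55,415 = 175,808.
Unemployment rate = 5,745 / 120,393 = 4.77%.
Labor force participation rate = 120,393 / 175,808 = 68.48%.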